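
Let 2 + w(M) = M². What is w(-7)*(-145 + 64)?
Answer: -3807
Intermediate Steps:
w(M) = -2 + M²
w(-7)*(-145 + 64) = (-2 + (-7)²)*(-145 + 64) = (-2 + 49)*(-81) = 47*(-81) = -3807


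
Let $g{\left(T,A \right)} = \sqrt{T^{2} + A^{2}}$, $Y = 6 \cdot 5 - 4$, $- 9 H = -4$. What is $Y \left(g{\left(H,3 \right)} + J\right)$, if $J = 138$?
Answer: $3588 + \frac{26 \sqrt{745}}{9} \approx 3666.9$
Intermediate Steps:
$H = \frac{4}{9}$ ($H = \left(- \frac{1}{9}\right) \left(-4\right) = \frac{4}{9} \approx 0.44444$)
$Y = 26$ ($Y = 30 - 4 = 26$)
$g{\left(T,A \right)} = \sqrt{A^{2} + T^{2}}$
$Y \left(g{\left(H,3 \right)} + J\right) = 26 \left(\sqrt{3^{2} + \left(\frac{4}{9}\right)^{2}} + 138\right) = 26 \left(\sqrt{9 + \frac{16}{81}} + 138\right) = 26 \left(\sqrt{\frac{745}{81}} + 138\right) = 26 \left(\frac{\sqrt{745}}{9} + 138\right) = 26 \left(138 + \frac{\sqrt{745}}{9}\right) = 3588 + \frac{26 \sqrt{745}}{9}$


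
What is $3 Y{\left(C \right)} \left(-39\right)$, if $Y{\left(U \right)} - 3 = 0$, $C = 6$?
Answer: $-351$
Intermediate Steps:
$Y{\left(U \right)} = 3$ ($Y{\left(U \right)} = 3 + 0 = 3$)
$3 Y{\left(C \right)} \left(-39\right) = 3 \cdot 3 \left(-39\right) = 9 \left(-39\right) = -351$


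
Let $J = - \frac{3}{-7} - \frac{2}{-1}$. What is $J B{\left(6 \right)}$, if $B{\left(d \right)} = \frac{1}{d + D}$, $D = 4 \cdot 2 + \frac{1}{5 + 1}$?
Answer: $\frac{6}{35} \approx 0.17143$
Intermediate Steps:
$D = \frac{49}{6}$ ($D = 8 + \frac{1}{6} = \frac{49}{6} \approx 8.1667$)
$J = \frac{17}{7}$ ($J = \left(-3\right) \left(- \frac{1}{7}\right) - -2 = \frac{3}{7} + 2 = \frac{17}{7} \approx 2.4286$)
$B{\left(d \right)} = \frac{1}{\frac{49}{6} + d}$ ($B{\left(d \right)} = \frac{1}{d + \frac{49}{6}} = \frac{1}{\frac{49}{6} + d}$)
$J B{\left(6 \right)} = \frac{17 \frac{6}{49 + 6 \cdot 6}}{7} = \frac{17 \frac{6}{49 + 36}}{7} = \frac{17 \cdot \frac{6}{85}}{7} = \frac{17 \cdot 6 \cdot \frac{1}{85}}{7} = \frac{17}{7} \cdot \frac{6}{85} = \frac{6}{35}$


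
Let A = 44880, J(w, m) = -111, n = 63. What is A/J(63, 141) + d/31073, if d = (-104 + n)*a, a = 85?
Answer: -464981025/1149701 ≈ -404.44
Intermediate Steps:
d = -3485 (d = (-104 + 63)*85 = -41*85 = -3485)
A/J(63, 141) + d/31073 = 44880/(-111) - 3485/31073 = 44880*(-1/111) - 3485*1/31073 = -14960/37 - 3485/31073 = -464981025/1149701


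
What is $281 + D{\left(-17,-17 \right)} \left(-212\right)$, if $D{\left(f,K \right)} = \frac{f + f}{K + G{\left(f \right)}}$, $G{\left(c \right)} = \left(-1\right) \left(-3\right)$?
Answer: $- \frac{1637}{7} \approx -233.86$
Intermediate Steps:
$G{\left(c \right)} = 3$
$D{\left(f,K \right)} = \frac{2 f}{3 + K}$ ($D{\left(f,K \right)} = \frac{f + f}{K + 3} = \frac{2 f}{3 + K}$)
$281 + D{\left(-17,-17 \right)} \left(-212\right) = 281 + 2 \left(-17\right) \frac{1}{3 - 17} \left(-212\right) = 281 + 2 \left(-17\right) \frac{1}{-14} \left(-212\right) = 281 + 2 \left(-17\right) \left(- \frac{1}{14}\right) \left(-212\right) = 281 + \frac{17}{7} \left(-212\right) = 281 - \frac{3604}{7} = - \frac{1637}{7}$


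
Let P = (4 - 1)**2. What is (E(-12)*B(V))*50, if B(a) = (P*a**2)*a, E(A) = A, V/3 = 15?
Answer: -492075000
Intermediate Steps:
V = 45 (V = 3*15 = 45)
P = 9 (P = 3**2 = 9)
B(a) = 9*a**3 (B(a) = (9*a**2)*a = 9*a**3)
(E(-12)*B(V))*50 = -108*45**3*50 = -108*91125*50 = -12*820125*50 = -9841500*50 = -492075000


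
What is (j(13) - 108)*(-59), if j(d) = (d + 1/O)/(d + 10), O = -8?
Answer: 1166371/184 ≈ 6339.0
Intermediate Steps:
j(d) = (-⅛ + d)/(10 + d) (j(d) = (d + 1/(-8))/(d + 10) = (d - ⅛)/(10 + d) = (-⅛ + d)/(10 + d))
(j(13) - 108)*(-59) = ((-⅛ + 13)/(10 + 13) - 108)*(-59) = ((103/8)/23 - 108)*(-59) = ((1/23)*(103/8) - 108)*(-59) = (103/184 - 108)*(-59) = -19769/184*(-59) = 1166371/184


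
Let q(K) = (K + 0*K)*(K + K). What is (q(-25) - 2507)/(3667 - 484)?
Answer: -419/1061 ≈ -0.39491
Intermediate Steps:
q(K) = 2*K² (q(K) = (K + 0)*(2*K) = K*(2*K) = 2*K²)
(q(-25) - 2507)/(3667 - 484) = (2*(-25)² - 2507)/(3667 - 484) = (2*625 - 2507)/3183 = (1250 - 2507)*(1/3183) = -1257*1/3183 = -419/1061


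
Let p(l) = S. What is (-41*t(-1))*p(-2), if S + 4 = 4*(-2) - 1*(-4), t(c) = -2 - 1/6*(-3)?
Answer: -492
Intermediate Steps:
t(c) = -3/2 (t(c) = -2 - 1*1/6*(-3) = -2 - 1/6*(-3) = -2 + 1/2 = -3/2)
S = -8 (S = -4 + (4*(-2) - 1*(-4)) = -4 + (-8 + 4) = -4 - 4 = -8)
p(l) = -8
(-41*t(-1))*p(-2) = -41*(-3/2)*(-8) = (123/2)*(-8) = -492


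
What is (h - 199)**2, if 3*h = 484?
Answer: 12769/9 ≈ 1418.8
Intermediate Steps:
h = 484/3 (h = (1/3)*484 = 484/3 ≈ 161.33)
(h - 199)**2 = (484/3 - 199)**2 = (-113/3)**2 = 12769/9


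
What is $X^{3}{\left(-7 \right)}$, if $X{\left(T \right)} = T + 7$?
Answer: $0$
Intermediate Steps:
$X{\left(T \right)} = 7 + T$
$X^{3}{\left(-7 \right)} = \left(7 - 7\right)^{3} = 0^{3} = 0$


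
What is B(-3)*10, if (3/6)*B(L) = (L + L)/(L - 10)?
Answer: 120/13 ≈ 9.2308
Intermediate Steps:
B(L) = 4*L/(-10 + L) (B(L) = 2*((L + L)/(L - 10)) = 2*((2*L)/(-10 + L)) = 2*(2*L/(-10 + L)) = 4*L/(-10 + L))
B(-3)*10 = (4*(-3)/(-10 - 3))*10 = (4*(-3)/(-13))*10 = (4*(-3)*(-1/13))*10 = (12/13)*10 = 120/13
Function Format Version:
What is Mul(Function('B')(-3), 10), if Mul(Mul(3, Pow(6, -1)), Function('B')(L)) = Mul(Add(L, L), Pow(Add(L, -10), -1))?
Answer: Rational(120, 13) ≈ 9.2308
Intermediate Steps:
Function('B')(L) = Mul(4, L, Pow(Add(-10, L), -1)) (Function('B')(L) = Mul(2, Mul(Add(L, L), Pow(Add(L, -10), -1))) = Mul(2, Mul(Mul(2, L), Pow(Add(-10, L), -1))) = Mul(2, Mul(2, L, Pow(Add(-10, L), -1))) = Mul(4, L, Pow(Add(-10, L), -1)))
Mul(Function('B')(-3), 10) = Mul(Mul(4, -3, Pow(Add(-10, -3), -1)), 10) = Mul(Mul(4, -3, Pow(-13, -1)), 10) = Mul(Mul(4, -3, Rational(-1, 13)), 10) = Mul(Rational(12, 13), 10) = Rational(120, 13)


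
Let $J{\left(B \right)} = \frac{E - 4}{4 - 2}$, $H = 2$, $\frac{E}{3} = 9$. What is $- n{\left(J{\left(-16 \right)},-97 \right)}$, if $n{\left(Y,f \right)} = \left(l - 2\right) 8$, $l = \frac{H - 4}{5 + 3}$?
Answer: $18$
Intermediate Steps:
$E = 27$ ($E = 3 \cdot 9 = 27$)
$J{\left(B \right)} = \frac{23}{2}$ ($J{\left(B \right)} = \frac{27 - 4}{4 - 2} = \frac{23}{2}$)
$l = - \frac{1}{4}$ ($l = \frac{2 - 4}{5 + 3} = - \frac{2}{8} = \left(-2\right) \frac{1}{8} = - \frac{1}{4} \approx -0.25$)
$n{\left(Y,f \right)} = -18$ ($n{\left(Y,f \right)} = \left(- \frac{1}{4} - 2\right) 8 = \left(- \frac{9}{4}\right) 8 = -18$)
$- n{\left(J{\left(-16 \right)},-97 \right)} = \left(-1\right) \left(-18\right) = 18$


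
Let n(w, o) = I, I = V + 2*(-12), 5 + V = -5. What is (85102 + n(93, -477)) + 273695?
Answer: 358763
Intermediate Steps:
V = -10 (V = -5 - 5 = -10)
I = -34 (I = -10 + 2*(-12) = -10 - 24 = -34)
n(w, o) = -34
(85102 + n(93, -477)) + 273695 = (85102 - 34) + 273695 = 85068 + 273695 = 358763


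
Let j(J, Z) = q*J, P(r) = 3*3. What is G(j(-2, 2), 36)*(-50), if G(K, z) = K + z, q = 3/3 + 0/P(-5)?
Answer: -1700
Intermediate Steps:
P(r) = 9
q = 1 (q = 3/3 + 0/9 = 3*(1/3) + 0*(1/9) = 1 + 0 = 1)
j(J, Z) = J (j(J, Z) = 1*J = J)
G(j(-2, 2), 36)*(-50) = (-2 + 36)*(-50) = 34*(-50) = -1700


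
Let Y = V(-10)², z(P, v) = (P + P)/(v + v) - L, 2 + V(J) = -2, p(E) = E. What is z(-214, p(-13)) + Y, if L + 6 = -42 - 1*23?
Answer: 1345/13 ≈ 103.46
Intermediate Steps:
L = -71 (L = -6 + (-42 - 1*23) = -6 + (-42 - 23) = -6 - 65 = -71)
V(J) = -4 (V(J) = -2 - 2 = -4)
z(P, v) = 71 + P/v (z(P, v) = (P + P)/(v + v) - 1*(-71) = (2*P)/((2*v)) + 71 = (2*P)*(1/(2*v)) + 71 = P/v + 71 = 71 + P/v)
Y = 16 (Y = (-4)² = 16)
z(-214, p(-13)) + Y = (71 - 214/(-13)) + 16 = (71 - 214*(-1/13)) + 16 = (71 + 214/13) + 16 = 1137/13 + 16 = 1345/13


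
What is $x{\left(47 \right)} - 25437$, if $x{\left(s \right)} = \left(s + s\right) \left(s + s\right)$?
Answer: $-16601$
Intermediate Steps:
$x{\left(s \right)} = 4 s^{2}$ ($x{\left(s \right)} = 2 s 2 s = 4 s^{2}$)
$x{\left(47 \right)} - 25437 = 4 \cdot 47^{2} - 25437 = 4 \cdot 2209 - 25437 = 8836 - 25437 = -16601$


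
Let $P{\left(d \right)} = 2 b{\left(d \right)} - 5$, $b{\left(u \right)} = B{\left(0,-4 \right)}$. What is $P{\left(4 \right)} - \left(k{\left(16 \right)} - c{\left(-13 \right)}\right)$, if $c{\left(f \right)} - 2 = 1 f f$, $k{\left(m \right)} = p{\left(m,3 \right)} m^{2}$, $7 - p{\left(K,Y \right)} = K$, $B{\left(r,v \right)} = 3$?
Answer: $2476$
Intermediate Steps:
$p{\left(K,Y \right)} = 7 - K$
$k{\left(m \right)} = m^{2} \left(7 - m\right)$ ($k{\left(m \right)} = \left(7 - m\right) m^{2} = m^{2} \left(7 - m\right)$)
$b{\left(u \right)} = 3$
$c{\left(f \right)} = 2 + f^{2}$ ($c{\left(f \right)} = 2 + 1 f f = 2 + f f = 2 + f^{2}$)
$P{\left(d \right)} = 1$ ($P{\left(d \right)} = 2 \cdot 3 - 5 = 6 - 5 = 1$)
$P{\left(4 \right)} - \left(k{\left(16 \right)} - c{\left(-13 \right)}\right) = 1 - \left(16^{2} \left(7 - 16\right) - \left(2 + \left(-13\right)^{2}\right)\right) = 1 - \left(256 \left(7 - 16\right) - \left(2 + 169\right)\right) = 1 - \left(256 \left(-9\right) - 171\right) = 1 - \left(-2304 - 171\right) = 1 - -2475 = 1 + 2475 = 2476$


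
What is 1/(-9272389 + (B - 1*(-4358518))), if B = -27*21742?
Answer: -1/5500905 ≈ -1.8179e-7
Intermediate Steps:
B = -587034
1/(-9272389 + (B - 1*(-4358518))) = 1/(-9272389 + (-587034 - 1*(-4358518))) = 1/(-9272389 + (-587034 + 4358518)) = 1/(-9272389 + 3771484) = 1/(-5500905) = -1/5500905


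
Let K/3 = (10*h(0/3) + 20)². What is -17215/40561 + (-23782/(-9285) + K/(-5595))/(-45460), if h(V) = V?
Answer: -1355345521011773/3192999343606650 ≈ -0.42447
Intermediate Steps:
K = 1200 (K = 3*(10*(0/3) + 20)² = 3*(10*(0*(⅓)) + 20)² = 3*(10*0 + 20)² = 3*(0 + 20)² = 3*20² = 3*400 = 1200)
-17215/40561 + (-23782/(-9285) + K/(-5595))/(-45460) = -17215/40561 + (-23782/(-9285) + 1200/(-5595))/(-45460) = -17215*1/40561 + (-23782*(-1/9285) + 1200*(-1/5595))*(-1/45460) = -17215/40561 + (23782/9285 - 80/373)*(-1/45460) = -17215/40561 + (8127886/3463305)*(-1/45460) = -17215/40561 - 4063943/78720922650 = -1355345521011773/3192999343606650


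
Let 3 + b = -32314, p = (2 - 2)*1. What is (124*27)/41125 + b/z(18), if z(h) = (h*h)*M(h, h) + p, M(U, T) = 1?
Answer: -1327951873/13324500 ≈ -99.662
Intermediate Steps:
p = 0 (p = 0*1 = 0)
b = -32317 (b = -3 - 32314 = -32317)
z(h) = h² (z(h) = (h*h)*1 + 0 = h²*1 + 0 = h² + 0 = h²)
(124*27)/41125 + b/z(18) = (124*27)/41125 - 32317/(18²) = 3348*(1/41125) - 32317/324 = 3348/41125 - 32317*1/324 = 3348/41125 - 32317/324 = -1327951873/13324500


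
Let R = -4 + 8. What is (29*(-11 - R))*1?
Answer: -435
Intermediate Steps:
R = 4
(29*(-11 - R))*1 = (29*(-11 - 1*4))*1 = (29*(-11 - 4))*1 = (29*(-15))*1 = -435*1 = -435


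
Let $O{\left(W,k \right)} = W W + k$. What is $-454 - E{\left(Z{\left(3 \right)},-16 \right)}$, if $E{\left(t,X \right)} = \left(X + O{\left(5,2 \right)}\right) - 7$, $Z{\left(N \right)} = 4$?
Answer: $-458$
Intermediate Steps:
$O{\left(W,k \right)} = k + W^{2}$ ($O{\left(W,k \right)} = W^{2} + k = k + W^{2}$)
$E{\left(t,X \right)} = 20 + X$ ($E{\left(t,X \right)} = \left(X + \left(2 + 5^{2}\right)\right) - 7 = \left(X + \left(2 + 25\right)\right) - 7 = \left(X + 27\right) - 7 = \left(27 + X\right) - 7 = 20 + X$)
$-454 - E{\left(Z{\left(3 \right)},-16 \right)} = -454 - \left(20 - 16\right) = -454 - 4 = -458$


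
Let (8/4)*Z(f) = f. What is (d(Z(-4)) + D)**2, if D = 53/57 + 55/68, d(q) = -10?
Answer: 1025344441/15023376 ≈ 68.250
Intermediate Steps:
Z(f) = f/2
D = 6739/3876 (D = 53*(1/57) + 55*(1/68) = 53/57 + 55/68 = 6739/3876 ≈ 1.7386)
(d(Z(-4)) + D)**2 = (-10 + 6739/3876)**2 = (-32021/3876)**2 = 1025344441/15023376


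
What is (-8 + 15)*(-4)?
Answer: -28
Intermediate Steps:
(-8 + 15)*(-4) = 7*(-4) = -28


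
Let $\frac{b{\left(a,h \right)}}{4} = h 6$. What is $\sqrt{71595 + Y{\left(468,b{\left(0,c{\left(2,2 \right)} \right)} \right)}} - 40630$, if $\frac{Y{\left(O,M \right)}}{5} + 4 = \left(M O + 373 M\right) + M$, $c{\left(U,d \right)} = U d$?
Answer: $-40630 + 13 \sqrt{2815} \approx -39940.0$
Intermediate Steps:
$b{\left(a,h \right)} = 24 h$ ($b{\left(a,h \right)} = 4 h 6 = 4 \cdot 6 h = 24 h$)
$Y{\left(O,M \right)} = -20 + 1870 M + 5 M O$ ($Y{\left(O,M \right)} = -20 + 5 \left(\left(M O + 373 M\right) + M\right) = -20 + 5 \left(\left(373 M + M O\right) + M\right) = -20 + 5 \left(374 M + M O\right) = -20 + \left(1870 M + 5 M O\right) = -20 + 1870 M + 5 M O$)
$\sqrt{71595 + Y{\left(468,b{\left(0,c{\left(2,2 \right)} \right)} \right)}} - 40630 = \sqrt{71595 + \left(-20 + 1870 \cdot 24 \cdot 2 \cdot 2 + 5 \cdot 24 \cdot 2 \cdot 2 \cdot 468\right)} - 40630 = \sqrt{71595 + \left(-20 + 1870 \cdot 24 \cdot 4 + 5 \cdot 24 \cdot 4 \cdot 468\right)} - 40630 = \sqrt{71595 + \left(-20 + 1870 \cdot 96 + 5 \cdot 96 \cdot 468\right)} - 40630 = \sqrt{71595 + \left(-20 + 179520 + 224640\right)} - 40630 = \sqrt{71595 + 404140} - 40630 = \sqrt{475735} - 40630 = 13 \sqrt{2815} - 40630 = -40630 + 13 \sqrt{2815}$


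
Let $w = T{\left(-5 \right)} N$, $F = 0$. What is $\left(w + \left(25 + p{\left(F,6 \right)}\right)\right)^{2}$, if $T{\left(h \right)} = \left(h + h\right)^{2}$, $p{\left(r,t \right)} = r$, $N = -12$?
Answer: $1380625$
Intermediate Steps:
$T{\left(h \right)} = 4 h^{2}$ ($T{\left(h \right)} = \left(2 h\right)^{2} = 4 h^{2}$)
$w = -1200$ ($w = 4 \left(-5\right)^{2} \left(-12\right) = 4 \cdot 25 \left(-12\right) = 100 \left(-12\right) = -1200$)
$\left(w + \left(25 + p{\left(F,6 \right)}\right)\right)^{2} = \left(-1200 + \left(25 + 0\right)\right)^{2} = \left(-1200 + 25\right)^{2} = \left(-1175\right)^{2} = 1380625$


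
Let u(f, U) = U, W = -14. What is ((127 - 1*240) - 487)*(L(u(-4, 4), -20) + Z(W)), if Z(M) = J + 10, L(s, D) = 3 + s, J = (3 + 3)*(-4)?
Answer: 4200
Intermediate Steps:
J = -24 (J = 6*(-4) = -24)
Z(M) = -14 (Z(M) = -24 + 10 = -14)
((127 - 1*240) - 487)*(L(u(-4, 4), -20) + Z(W)) = ((127 - 1*240) - 487)*((3 + 4) - 14) = ((127 - 240) - 487)*(7 - 14) = (-113 - 487)*(-7) = -600*(-7) = 4200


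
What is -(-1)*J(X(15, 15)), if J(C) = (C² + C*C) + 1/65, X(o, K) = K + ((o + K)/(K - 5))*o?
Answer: 468001/65 ≈ 7200.0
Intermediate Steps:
X(o, K) = K + o*(K + o)/(-5 + K) (X(o, K) = K + ((K + o)/(-5 + K))*o = K + o*(K + o)/(-5 + K))
J(C) = 1/65 + 2*C² (J(C) = (C² + C²) + 1/65 = 2*C² + 1/65 = 1/65 + 2*C²)
-(-1)*J(X(15, 15)) = -(-1)*(1/65 + 2*((15² + 15² - 5*15 + 15*15)/(-5 + 15))²) = -(-1)*(1/65 + 2*((225 + 225 - 75 + 225)/10)²) = -(-1)*(1/65 + 2*((⅒)*600)²) = -(-1)*(1/65 + 2*60²) = -(-1)*(1/65 + 2*3600) = -(-1)*(1/65 + 7200) = -(-1)*468001/65 = -1*(-468001/65) = 468001/65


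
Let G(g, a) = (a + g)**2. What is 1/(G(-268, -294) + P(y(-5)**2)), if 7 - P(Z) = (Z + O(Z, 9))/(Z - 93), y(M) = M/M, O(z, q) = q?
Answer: 46/14529151 ≈ 3.1660e-6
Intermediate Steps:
y(M) = 1
P(Z) = 7 - (9 + Z)/(-93 + Z) (P(Z) = 7 - (Z + 9)/(Z - 93) = 7 - (9 + Z)/(-93 + Z))
1/(G(-268, -294) + P(y(-5)**2)) = 1/((-294 - 268)**2 + 6*(-110 + 1**2)/(-93 + 1**2)) = 1/((-562)**2 + 6*(-110 + 1)/(-93 + 1)) = 1/(315844 + 6*(-109)/(-92)) = 1/(315844 + 6*(-1/92)*(-109)) = 1/(315844 + 327/46) = 1/(14529151/46) = 46/14529151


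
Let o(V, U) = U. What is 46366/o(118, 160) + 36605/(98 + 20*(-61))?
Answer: 11541463/44880 ≈ 257.16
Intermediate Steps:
46366/o(118, 160) + 36605/(98 + 20*(-61)) = 46366/160 + 36605/(98 + 20*(-61)) = 46366*(1/160) + 36605/(98 - 1220) = 23183/80 + 36605/(-1122) = 23183/80 + 36605*(-1/1122) = 23183/80 - 36605/1122 = 11541463/44880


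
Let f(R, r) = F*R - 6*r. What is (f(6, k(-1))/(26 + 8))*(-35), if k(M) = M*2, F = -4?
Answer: 210/17 ≈ 12.353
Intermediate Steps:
k(M) = 2*M
f(R, r) = -6*r - 4*R (f(R, r) = -4*R - 6*r = -6*r - 4*R)
(f(6, k(-1))/(26 + 8))*(-35) = ((-12*(-1) - 4*6)/(26 + 8))*(-35) = ((-6*(-2) - 24)/34)*(-35) = ((12 - 24)*(1/34))*(-35) = -12*1/34*(-35) = -6/17*(-35) = 210/17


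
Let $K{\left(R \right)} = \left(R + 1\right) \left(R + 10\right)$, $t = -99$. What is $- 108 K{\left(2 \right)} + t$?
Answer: $-3987$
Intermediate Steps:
$K{\left(R \right)} = \left(1 + R\right) \left(10 + R\right)$
$- 108 K{\left(2 \right)} + t = - 108 \left(10 + 2^{2} + 11 \cdot 2\right) - 99 = - 108 \left(10 + 4 + 22\right) - 99 = \left(-108\right) 36 - 99 = -3888 - 99 = -3987$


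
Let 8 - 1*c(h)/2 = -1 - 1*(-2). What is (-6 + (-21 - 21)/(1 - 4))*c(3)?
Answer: 112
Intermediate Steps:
c(h) = 14 (c(h) = 16 - 2*(-1 - 1*(-2)) = 16 - 2*(-1 + 2) = 16 - 2*1 = 16 - 2 = 14)
(-6 + (-21 - 21)/(1 - 4))*c(3) = (-6 + (-21 - 21)/(1 - 4))*14 = (-6 - 42/(-3))*14 = (-6 - 42*(-⅓))*14 = (-6 + 14)*14 = 8*14 = 112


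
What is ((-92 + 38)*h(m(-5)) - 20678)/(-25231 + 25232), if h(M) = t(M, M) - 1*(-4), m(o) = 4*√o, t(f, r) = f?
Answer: -20894 - 216*I*√5 ≈ -20894.0 - 482.99*I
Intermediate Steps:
h(M) = 4 + M (h(M) = M - 1*(-4) = M + 4 = 4 + M)
((-92 + 38)*h(m(-5)) - 20678)/(-25231 + 25232) = ((-92 + 38)*(4 + 4*√(-5)) - 20678)/(-25231 + 25232) = (-54*(4 + 4*(I*√5)) - 20678)/1 = (-54*(4 + 4*I*√5) - 20678)*1 = ((-216 - 216*I*√5) - 20678)*1 = (-20894 - 216*I*√5)*1 = -20894 - 216*I*√5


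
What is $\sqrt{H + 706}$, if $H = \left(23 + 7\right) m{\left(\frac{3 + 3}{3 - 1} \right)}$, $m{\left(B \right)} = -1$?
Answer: $26$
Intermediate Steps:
$H = -30$ ($H = \left(23 + 7\right) \left(-1\right) = 30 \left(-1\right) = -30$)
$\sqrt{H + 706} = \sqrt{-30 + 706} = \sqrt{676} = 26$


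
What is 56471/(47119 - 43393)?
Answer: 56471/3726 ≈ 15.156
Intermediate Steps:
56471/(47119 - 43393) = 56471/3726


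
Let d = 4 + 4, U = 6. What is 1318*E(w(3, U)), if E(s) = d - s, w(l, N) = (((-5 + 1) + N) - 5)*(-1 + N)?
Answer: 30314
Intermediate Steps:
d = 8
w(l, N) = (-1 + N)*(-9 + N) (w(l, N) = ((-4 + N) - 5)*(-1 + N) = (-9 + N)*(-1 + N) = (-1 + N)*(-9 + N))
E(s) = 8 - s
1318*E(w(3, U)) = 1318*(8 - (9 + 6² - 10*6)) = 1318*(8 - (9 + 36 - 60)) = 1318*(8 - 1*(-15)) = 1318*(8 + 15) = 1318*23 = 30314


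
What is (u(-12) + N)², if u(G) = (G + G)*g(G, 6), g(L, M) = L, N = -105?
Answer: 33489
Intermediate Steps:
u(G) = 2*G² (u(G) = (G + G)*G = (2*G)*G = 2*G²)
(u(-12) + N)² = (2*(-12)² - 105)² = (2*144 - 105)² = (288 - 105)² = 183² = 33489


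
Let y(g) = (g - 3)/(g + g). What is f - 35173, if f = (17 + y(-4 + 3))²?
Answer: -34812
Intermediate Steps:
y(g) = (-3 + g)/(2*g) (y(g) = (-3 + g)/((2*g)) = (-3 + g)*(1/(2*g)) = (-3 + g)/(2*g))
f = 361 (f = (17 + (-3 + (-4 + 3))/(2*(-4 + 3)))² = (17 + (½)*(-3 - 1)/(-1))² = (17 + (½)*(-1)*(-4))² = (17 + 2)² = 19² = 361)
f - 35173 = 361 - 35173 = -34812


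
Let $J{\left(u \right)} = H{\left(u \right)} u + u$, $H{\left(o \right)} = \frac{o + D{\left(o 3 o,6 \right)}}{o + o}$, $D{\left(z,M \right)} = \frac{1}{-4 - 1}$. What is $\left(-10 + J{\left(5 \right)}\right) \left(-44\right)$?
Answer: $\frac{572}{5} \approx 114.4$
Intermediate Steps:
$D{\left(z,M \right)} = - \frac{1}{5}$ ($D{\left(z,M \right)} = \frac{1}{-5} = - \frac{1}{5}$)
$H{\left(o \right)} = \frac{- \frac{1}{5} + o}{2 o}$ ($H{\left(o \right)} = \frac{o - \frac{1}{5}}{o + o} = \frac{- \frac{1}{5} + o}{2 o}$)
$J{\left(u \right)} = - \frac{1}{10} + \frac{3 u}{2}$ ($J{\left(u \right)} = \frac{-1 + 5 u}{10 u} u + u = \left(- \frac{1}{10} + \frac{u}{2}\right) + u = - \frac{1}{10} + \frac{3 u}{2}$)
$\left(-10 + J{\left(5 \right)}\right) \left(-44\right) = \left(-10 + \left(- \frac{1}{10} + \frac{3}{2} \cdot 5\right)\right) \left(-44\right) = \left(-10 + \left(- \frac{1}{10} + \frac{15}{2}\right)\right) \left(-44\right) = \left(-10 + \frac{37}{5}\right) \left(-44\right) = \left(- \frac{13}{5}\right) \left(-44\right) = \frac{572}{5}$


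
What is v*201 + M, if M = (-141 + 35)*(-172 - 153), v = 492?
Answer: 133342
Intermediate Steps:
M = 34450 (M = -106*(-325) = 34450)
v*201 + M = 492*201 + 34450 = 98892 + 34450 = 133342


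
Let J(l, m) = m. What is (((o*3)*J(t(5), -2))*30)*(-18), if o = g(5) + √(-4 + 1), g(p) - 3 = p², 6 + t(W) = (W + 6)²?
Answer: 90720 + 3240*I*√3 ≈ 90720.0 + 5611.8*I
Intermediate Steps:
t(W) = -6 + (6 + W)² (t(W) = -6 + (W + 6)² = -6 + (6 + W)²)
g(p) = 3 + p²
o = 28 + I*√3 (o = (3 + 5²) + √(-4 + 1) = (3 + 25) + √(-3) = 28 + I*√3 ≈ 28.0 + 1.732*I)
(((o*3)*J(t(5), -2))*30)*(-18) = ((((28 + I*√3)*3)*(-2))*30)*(-18) = (((84 + 3*I*√3)*(-2))*30)*(-18) = ((-168 - 6*I*√3)*30)*(-18) = (-5040 - 180*I*√3)*(-18) = 90720 + 3240*I*√3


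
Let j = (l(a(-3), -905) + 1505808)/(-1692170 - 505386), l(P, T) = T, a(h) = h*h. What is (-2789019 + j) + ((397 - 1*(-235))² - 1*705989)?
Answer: -6802720697607/2197556 ≈ -3.0956e+6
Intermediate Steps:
a(h) = h²
j = -1504903/2197556 (j = (-905 + 1505808)/(-1692170 - 505386) = 1504903/(-2197556) = 1504903*(-1/2197556) = -1504903/2197556 ≈ -0.68481)
(-2789019 + j) + ((397 - 1*(-235))² - 1*705989) = (-2789019 - 1504903/2197556) + ((397 - 1*(-235))² - 1*705989) = -6129026942467/2197556 + ((397 + 235)² - 705989) = -6129026942467/2197556 + (632² - 705989) = -6129026942467/2197556 + (399424 - 705989) = -6129026942467/2197556 - 306565 = -6802720697607/2197556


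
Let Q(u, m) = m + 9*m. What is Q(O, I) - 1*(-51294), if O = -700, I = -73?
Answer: 50564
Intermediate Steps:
Q(u, m) = 10*m
Q(O, I) - 1*(-51294) = 10*(-73) - 1*(-51294) = -730 + 51294 = 50564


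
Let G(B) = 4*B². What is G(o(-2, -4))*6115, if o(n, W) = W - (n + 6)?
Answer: 1565440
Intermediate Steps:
o(n, W) = -6 + W - n (o(n, W) = W - (6 + n) = W + (-6 - n) = -6 + W - n)
G(o(-2, -4))*6115 = (4*(-6 - 4 - 1*(-2))²)*6115 = (4*(-6 - 4 + 2)²)*6115 = (4*(-8)²)*6115 = (4*64)*6115 = 256*6115 = 1565440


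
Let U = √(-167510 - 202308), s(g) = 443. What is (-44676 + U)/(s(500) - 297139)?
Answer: 11169/74174 - I*√369818/296696 ≈ 0.15058 - 0.0020497*I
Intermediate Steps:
U = I*√369818 (U = √(-369818) = I*√369818 ≈ 608.13*I)
(-44676 + U)/(s(500) - 297139) = (-44676 + I*√369818)/(443 - 297139) = (-44676 + I*√369818)/(-296696) = (-44676 + I*√369818)*(-1/296696) = 11169/74174 - I*√369818/296696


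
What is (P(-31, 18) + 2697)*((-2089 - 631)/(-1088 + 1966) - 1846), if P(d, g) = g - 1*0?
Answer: -2203912110/439 ≈ -5.0203e+6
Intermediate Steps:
P(d, g) = g (P(d, g) = g + 0 = g)
(P(-31, 18) + 2697)*((-2089 - 631)/(-1088 + 1966) - 1846) = (18 + 2697)*((-2089 - 631)/(-1088 + 1966) - 1846) = 2715*(-2720/878 - 1846) = 2715*(-2720*1/878 - 1846) = 2715*(-1360/439 - 1846) = 2715*(-811754/439) = -2203912110/439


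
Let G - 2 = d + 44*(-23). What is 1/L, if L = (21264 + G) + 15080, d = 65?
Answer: 1/35399 ≈ 2.8249e-5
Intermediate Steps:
G = -945 (G = 2 + (65 + 44*(-23)) = 2 + (65 - 1012) = 2 - 947 = -945)
L = 35399 (L = (21264 - 945) + 15080 = 20319 + 15080 = 35399)
1/L = 1/35399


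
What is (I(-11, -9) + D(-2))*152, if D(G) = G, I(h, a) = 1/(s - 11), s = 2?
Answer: -2888/9 ≈ -320.89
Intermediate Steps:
I(h, a) = -1/9 (I(h, a) = 1/(2 - 11) = 1/(-9) = -1/9)
(I(-11, -9) + D(-2))*152 = (-1/9 - 2)*152 = -19/9*152 = -2888/9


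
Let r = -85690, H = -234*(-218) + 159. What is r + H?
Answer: -34519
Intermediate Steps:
H = 51171 (H = 51012 + 159 = 51171)
r + H = -85690 + 51171 = -34519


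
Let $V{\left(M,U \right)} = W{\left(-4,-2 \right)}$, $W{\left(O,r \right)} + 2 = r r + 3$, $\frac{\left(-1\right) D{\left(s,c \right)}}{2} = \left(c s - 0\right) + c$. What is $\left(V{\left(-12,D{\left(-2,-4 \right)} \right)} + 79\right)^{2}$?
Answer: $7056$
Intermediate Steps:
$D{\left(s,c \right)} = - 2 c - 2 c s$ ($D{\left(s,c \right)} = - 2 \left(\left(c s - 0\right) + c\right) = - 2 \left(\left(c s + 0\right) + c\right) = - 2 \left(c s + c\right) = - 2 \left(c + c s\right) = - 2 c - 2 c s$)
$W{\left(O,r \right)} = 1 + r^{2}$ ($W{\left(O,r \right)} = -2 + \left(r r + 3\right) = -2 + \left(r^{2} + 3\right) = -2 + \left(3 + r^{2}\right) = 1 + r^{2}$)
$V{\left(M,U \right)} = 5$ ($V{\left(M,U \right)} = 1 + \left(-2\right)^{2} = 1 + 4 = 5$)
$\left(V{\left(-12,D{\left(-2,-4 \right)} \right)} + 79\right)^{2} = \left(5 + 79\right)^{2} = 84^{2} = 7056$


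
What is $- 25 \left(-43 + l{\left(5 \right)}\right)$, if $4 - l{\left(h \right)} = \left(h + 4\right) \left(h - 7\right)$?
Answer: $525$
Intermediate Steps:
$l{\left(h \right)} = 4 - \left(-7 + h\right) \left(4 + h\right)$ ($l{\left(h \right)} = 4 - \left(h + 4\right) \left(h - 7\right) = 4 - \left(4 + h\right) \left(-7 + h\right) = 4 - \left(-7 + h\right) \left(4 + h\right)$)
$- 25 \left(-43 + l{\left(5 \right)}\right) = - 25 \left(-43 + \left(32 - 5^{2} + 3 \cdot 5\right)\right) = - 25 \left(-43 + \left(32 - 25 + 15\right)\right) = - 25 \left(-43 + 22\right) = \left(-25\right) \left(-21\right) = 525$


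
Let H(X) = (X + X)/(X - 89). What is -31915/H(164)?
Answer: -2393625/328 ≈ -7297.6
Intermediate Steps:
H(X) = 2*X/(-89 + X) (H(X) = (2*X)/(-89 + X) = 2*X/(-89 + X))
-31915/H(164) = -31915/(2*164/(-89 + 164)) = -31915/(2*164/75) = -31915/(2*164*(1/75)) = -31915/328/75 = -31915*75/328 = -2393625/328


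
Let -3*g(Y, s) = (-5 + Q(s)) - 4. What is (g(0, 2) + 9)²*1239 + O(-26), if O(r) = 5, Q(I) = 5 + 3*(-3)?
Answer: 660815/3 ≈ 2.2027e+5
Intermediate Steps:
Q(I) = -4 (Q(I) = 5 - 9 = -4)
g(Y, s) = 13/3 (g(Y, s) = -((-5 - 4) - 4)/3 = -(-9 - 4)/3 = -⅓*(-13) = 13/3)
(g(0, 2) + 9)²*1239 + O(-26) = (13/3 + 9)²*1239 + 5 = (40/3)²*1239 + 5 = (1600/9)*1239 + 5 = 660800/3 + 5 = 660815/3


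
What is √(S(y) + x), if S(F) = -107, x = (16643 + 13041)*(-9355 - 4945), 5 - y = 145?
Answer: I*√424481307 ≈ 20603.0*I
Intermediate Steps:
y = -140 (y = 5 - 1*145 = 5 - 145 = -140)
x = -424481200 (x = 29684*(-14300) = -424481200)
√(S(y) + x) = √(-107 - 424481200) = √(-424481307) = I*√424481307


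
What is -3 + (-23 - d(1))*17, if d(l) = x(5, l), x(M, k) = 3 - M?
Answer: -360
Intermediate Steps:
d(l) = -2 (d(l) = 3 - 1*5 = 3 - 5 = -2)
-3 + (-23 - d(1))*17 = -3 + (-23 - 1*(-2))*17 = -3 + (-23 + 2)*17 = -3 - 21*17 = -3 - 357 = -360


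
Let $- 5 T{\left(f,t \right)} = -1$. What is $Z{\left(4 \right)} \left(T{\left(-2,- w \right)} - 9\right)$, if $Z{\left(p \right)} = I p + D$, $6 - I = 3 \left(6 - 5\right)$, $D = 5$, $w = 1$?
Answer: $- \frac{748}{5} \approx -149.6$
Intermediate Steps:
$I = 3$ ($I = 6 - 3 \left(6 - 5\right) = 6 - 3 \cdot 1 = 6 - 3 = 3$)
$Z{\left(p \right)} = 5 + 3 p$ ($Z{\left(p \right)} = 3 p + 5 = 5 + 3 p$)
$T{\left(f,t \right)} = \frac{1}{5}$ ($T{\left(f,t \right)} = \left(- \frac{1}{5}\right) \left(-1\right) = \frac{1}{5}$)
$Z{\left(4 \right)} \left(T{\left(-2,- w \right)} - 9\right) = \left(5 + 3 \cdot 4\right) \left(\frac{1}{5} - 9\right) = \left(5 + 12\right) \left(- \frac{44}{5}\right) = 17 \left(- \frac{44}{5}\right) = - \frac{748}{5}$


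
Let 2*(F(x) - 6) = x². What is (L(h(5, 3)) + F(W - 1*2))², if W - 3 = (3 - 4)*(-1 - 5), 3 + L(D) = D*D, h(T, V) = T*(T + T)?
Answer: 25553025/4 ≈ 6.3883e+6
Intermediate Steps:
h(T, V) = 2*T² (h(T, V) = T*(2*T) = 2*T²)
L(D) = -3 + D² (L(D) = -3 + D*D = -3 + D²)
W = 9 (W = 3 + (3 - 4)*(-1 - 5) = 3 - 1*(-6) = 3 + 6 = 9)
F(x) = 6 + x²/2
(L(h(5, 3)) + F(W - 1*2))² = ((-3 + (2*5²)²) + (6 + (9 - 1*2)²/2))² = ((-3 + (2*25)²) + (6 + (9 - 2)²/2))² = ((-3 + 50²) + (6 + (½)*7²))² = ((-3 + 2500) + (6 + (½)*49))² = (2497 + (6 + 49/2))² = (2497 + 61/2)² = (5055/2)² = 25553025/4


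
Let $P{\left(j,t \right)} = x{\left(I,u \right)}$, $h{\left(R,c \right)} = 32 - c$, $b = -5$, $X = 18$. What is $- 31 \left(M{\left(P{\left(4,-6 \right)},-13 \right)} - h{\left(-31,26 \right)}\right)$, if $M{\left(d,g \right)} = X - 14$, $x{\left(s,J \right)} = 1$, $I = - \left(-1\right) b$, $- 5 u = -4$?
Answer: $62$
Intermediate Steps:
$u = \frac{4}{5}$ ($u = \left(- \frac{1}{5}\right) \left(-4\right) = \frac{4}{5} \approx 0.8$)
$I = -5$ ($I = - \left(-1\right) \left(-5\right) = \left(-1\right) 5 = -5$)
$P{\left(j,t \right)} = 1$
$M{\left(d,g \right)} = 4$ ($M{\left(d,g \right)} = 18 - 14 = 4$)
$- 31 \left(M{\left(P{\left(4,-6 \right)},-13 \right)} - h{\left(-31,26 \right)}\right) = - 31 \left(4 - \left(32 - 26\right)\right) = - 31 \left(4 - 6\right) = \left(-31\right) \left(-2\right) = 62$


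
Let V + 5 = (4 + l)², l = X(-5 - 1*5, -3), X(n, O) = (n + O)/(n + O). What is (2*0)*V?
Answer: 0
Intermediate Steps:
X(n, O) = 1 (X(n, O) = (O + n)/(O + n) = 1)
l = 1
V = 20 (V = -5 + (4 + 1)² = -5 + 5² = -5 + 25 = 20)
(2*0)*V = (2*0)*20 = 0*20 = 0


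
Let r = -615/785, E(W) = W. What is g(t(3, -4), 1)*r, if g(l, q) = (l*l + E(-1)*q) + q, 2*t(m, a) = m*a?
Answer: -4428/157 ≈ -28.204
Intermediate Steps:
t(m, a) = a*m/2 (t(m, a) = (m*a)/2 = (a*m)/2 = a*m/2)
r = -123/157 (r = -615*1/785 = -123/157 ≈ -0.78344)
g(l, q) = l² (g(l, q) = (l*l - q) + q = (l² - q) + q = l²)
g(t(3, -4), 1)*r = ((½)*(-4)*3)²*(-123/157) = (-6)²*(-123/157) = 36*(-123/157) = -4428/157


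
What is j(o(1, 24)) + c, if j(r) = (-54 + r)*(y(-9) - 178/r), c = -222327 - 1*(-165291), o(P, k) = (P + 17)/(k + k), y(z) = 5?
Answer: -254801/8 ≈ -31850.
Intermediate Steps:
o(P, k) = (17 + P)/(2*k) (o(P, k) = (17 + P)/((2*k)) = (17 + P)*(1/(2*k)) = (17 + P)/(2*k))
c = -57036 (c = -222327 + 165291 = -57036)
j(r) = (-54 + r)*(5 - 178/r)
j(o(1, 24)) + c = (-448 + 5*((1/2)*(17 + 1)/24) + 9612/(((1/2)*(17 + 1)/24))) - 57036 = (-448 + 5*((1/2)*(1/24)*18) + 9612/(((1/2)*(1/24)*18))) - 57036 = (-448 + 5*(3/8) + 9612/(3/8)) - 57036 = (-448 + 15/8 + 9612*(8/3)) - 57036 = (-448 + 15/8 + 25632) - 57036 = 201487/8 - 57036 = -254801/8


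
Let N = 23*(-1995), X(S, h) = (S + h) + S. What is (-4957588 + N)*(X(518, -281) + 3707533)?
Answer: -18554318884224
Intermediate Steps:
X(S, h) = h + 2*S
N = -45885
(-4957588 + N)*(X(518, -281) + 3707533) = (-4957588 - 45885)*((-281 + 2*518) + 3707533) = -5003473*((-281 + 1036) + 3707533) = -5003473*(755 + 3707533) = -5003473*3708288 = -18554318884224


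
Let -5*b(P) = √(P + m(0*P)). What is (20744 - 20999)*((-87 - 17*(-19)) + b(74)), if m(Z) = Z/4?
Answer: -60180 + 51*√74 ≈ -59741.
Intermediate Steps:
m(Z) = Z/4 (m(Z) = Z*(¼) = Z/4)
b(P) = -√P/5 (b(P) = -√(P + (0*P)/4)/5 = -√(P + (¼)*0)/5 = -√(P + 0)/5 = -√P/5)
(20744 - 20999)*((-87 - 17*(-19)) + b(74)) = (20744 - 20999)*((-87 - 17*(-19)) - √74/5) = -255*((-87 + 323) - √74/5) = -255*(236 - √74/5) = -60180 + 51*√74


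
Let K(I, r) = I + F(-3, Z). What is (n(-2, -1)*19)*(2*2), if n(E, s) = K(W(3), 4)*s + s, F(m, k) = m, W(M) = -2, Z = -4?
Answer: 304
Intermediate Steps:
K(I, r) = -3 + I (K(I, r) = I - 3 = -3 + I)
n(E, s) = -4*s (n(E, s) = (-3 - 2)*s + s = -5*s + s = -4*s)
(n(-2, -1)*19)*(2*2) = (-4*(-1)*19)*(2*2) = (4*19)*4 = 76*4 = 304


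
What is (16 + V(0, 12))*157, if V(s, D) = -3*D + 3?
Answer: -2669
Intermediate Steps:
V(s, D) = 3 - 3*D
(16 + V(0, 12))*157 = (16 + (3 - 3*12))*157 = (16 + (3 - 36))*157 = (16 - 33)*157 = -17*157 = -2669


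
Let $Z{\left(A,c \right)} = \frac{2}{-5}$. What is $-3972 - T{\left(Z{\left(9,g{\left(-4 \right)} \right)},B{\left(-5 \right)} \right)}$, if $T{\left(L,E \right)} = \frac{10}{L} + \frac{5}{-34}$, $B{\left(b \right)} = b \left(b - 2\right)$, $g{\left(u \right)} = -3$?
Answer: $- \frac{134193}{34} \approx -3946.9$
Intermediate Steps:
$Z{\left(A,c \right)} = - \frac{2}{5}$ ($Z{\left(A,c \right)} = 2 \left(- \frac{1}{5}\right) = - \frac{2}{5}$)
$B{\left(b \right)} = b \left(-2 + b\right)$
$T{\left(L,E \right)} = - \frac{5}{34} + \frac{10}{L}$ ($T{\left(L,E \right)} = \frac{10}{L} + 5 \left(- \frac{1}{34}\right) = \frac{10}{L} - \frac{5}{34} = - \frac{5}{34} + \frac{10}{L}$)
$-3972 - T{\left(Z{\left(9,g{\left(-4 \right)} \right)},B{\left(-5 \right)} \right)} = -3972 - \left(- \frac{5}{34} + \frac{10}{- \frac{2}{5}}\right) = -3972 - \left(- \frac{5}{34} + 10 \left(- \frac{5}{2}\right)\right) = -3972 - \left(- \frac{5}{34} - 25\right) = -3972 - - \frac{855}{34} = -3972 + \frac{855}{34} = - \frac{134193}{34}$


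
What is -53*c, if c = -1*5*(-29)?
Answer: -7685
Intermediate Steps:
c = 145 (c = -5*(-29) = 145)
-53*c = -53*145 = -7685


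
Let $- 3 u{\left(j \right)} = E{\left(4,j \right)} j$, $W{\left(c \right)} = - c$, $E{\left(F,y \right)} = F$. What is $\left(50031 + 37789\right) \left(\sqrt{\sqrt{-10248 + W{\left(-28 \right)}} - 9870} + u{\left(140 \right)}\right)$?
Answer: $- \frac{49179200}{3} + 87820 \sqrt{-9870 + 2 i \sqrt{2555}} \approx -1.6348 \cdot 10^{7} + 8.7248 \cdot 10^{6} i$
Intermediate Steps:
$u{\left(j \right)} = - \frac{4 j}{3}$
$\left(50031 + 37789\right) \left(\sqrt{\sqrt{-10248 + W{\left(-28 \right)}} - 9870} + u{\left(140 \right)}\right) = \left(50031 + 37789\right) \left(\sqrt{\sqrt{-10248 - -28} - 9870} - \frac{560}{3}\right) = 87820 \left(\sqrt{\sqrt{-10248 + 28} - 9870} - \frac{560}{3}\right) = 87820 \left(\sqrt{\sqrt{-10220} - 9870} - \frac{560}{3}\right) = 87820 \left(\sqrt{2 i \sqrt{2555} - 9870} - \frac{560}{3}\right) = 87820 \left(\sqrt{-9870 + 2 i \sqrt{2555}} - \frac{560}{3}\right) = 87820 \left(- \frac{560}{3} + \sqrt{-9870 + 2 i \sqrt{2555}}\right) = - \frac{49179200}{3} + 87820 \sqrt{-9870 + 2 i \sqrt{2555}}$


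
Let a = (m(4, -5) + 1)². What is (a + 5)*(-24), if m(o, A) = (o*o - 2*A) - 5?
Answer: -11736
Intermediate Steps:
m(o, A) = -5 + o² - 2*A (m(o, A) = (o² - 2*A) - 5 = -5 + o² - 2*A)
a = 484 (a = ((-5 + 4² - 2*(-5)) + 1)² = ((-5 + 16 + 10) + 1)² = (21 + 1)² = 22² = 484)
(a + 5)*(-24) = (484 + 5)*(-24) = 489*(-24) = -11736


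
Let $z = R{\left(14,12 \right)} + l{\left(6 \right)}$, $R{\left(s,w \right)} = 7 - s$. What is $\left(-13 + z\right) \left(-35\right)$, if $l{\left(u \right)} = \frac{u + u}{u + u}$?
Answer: $665$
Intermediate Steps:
$l{\left(u \right)} = 1$ ($l{\left(u \right)} = \frac{2 u}{2 u} = 2 u \frac{1}{2 u} = 1$)
$z = -6$ ($z = \left(7 - 14\right) + 1 = -7 + 1 = -6$)
$\left(-13 + z\right) \left(-35\right) = \left(-13 - 6\right) \left(-35\right) = \left(-19\right) \left(-35\right) = 665$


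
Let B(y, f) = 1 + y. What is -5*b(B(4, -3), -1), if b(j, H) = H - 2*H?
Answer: -5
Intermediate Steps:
b(j, H) = -H
-5*b(B(4, -3), -1) = -(-5)*(-1) = -5*1 = -5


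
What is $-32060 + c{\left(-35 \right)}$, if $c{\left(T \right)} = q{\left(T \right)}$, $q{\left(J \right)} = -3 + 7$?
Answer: $-32056$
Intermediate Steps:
$q{\left(J \right)} = 4$
$c{\left(T \right)} = 4$
$-32060 + c{\left(-35 \right)} = -32060 + 4 = -32056$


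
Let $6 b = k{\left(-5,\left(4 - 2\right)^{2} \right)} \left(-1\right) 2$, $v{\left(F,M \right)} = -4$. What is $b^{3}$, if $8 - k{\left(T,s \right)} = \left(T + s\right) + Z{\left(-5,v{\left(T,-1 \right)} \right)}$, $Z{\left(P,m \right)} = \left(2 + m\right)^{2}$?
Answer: $- \frac{125}{27} \approx -4.6296$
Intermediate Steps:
$k{\left(T,s \right)} = 4 - T - s$ ($k{\left(T,s \right)} = 8 - \left(\left(T + s\right) + \left(2 - 4\right)^{2}\right) = 8 - \left(\left(T + s\right) + \left(-2\right)^{2}\right) = 8 - \left(\left(T + s\right) + 4\right) = 8 - \left(4 + T + s\right) = 4 - T - s$)
$b = - \frac{5}{3}$ ($b = \frac{\left(4 - -5 - \left(4 - 2\right)^{2}\right) \left(-1\right) 2}{6} = \frac{\left(4 + 5 - 2^{2}\right) \left(-1\right) 2}{6} = \frac{\left(4 + 5 - 4\right) \left(-1\right) 2}{6} = \frac{5 \left(-1\right) 2}{6} = \frac{\left(-5\right) 2}{6} = \frac{1}{6} \left(-10\right) = - \frac{5}{3} \approx -1.6667$)
$b^{3} = \left(- \frac{5}{3}\right)^{3} = - \frac{125}{27}$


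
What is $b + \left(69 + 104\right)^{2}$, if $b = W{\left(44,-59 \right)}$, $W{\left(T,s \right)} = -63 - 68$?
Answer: $29798$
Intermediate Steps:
$W{\left(T,s \right)} = -131$ ($W{\left(T,s \right)} = -63 - 68 = -131$)
$b = -131$
$b + \left(69 + 104\right)^{2} = -131 + \left(69 + 104\right)^{2} = -131 + 173^{2} = -131 + 29929 = 29798$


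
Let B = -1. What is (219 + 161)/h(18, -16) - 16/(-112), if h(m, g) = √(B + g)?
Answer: ⅐ - 380*I*√17/17 ≈ 0.14286 - 92.164*I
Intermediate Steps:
h(m, g) = √(-1 + g)
(219 + 161)/h(18, -16) - 16/(-112) = (219 + 161)/(√(-1 - 16)) - 16/(-112) = 380/(√(-17)) - 16*(-1/112) = 380/((I*√17)) + ⅐ = 380*(-I*√17/17) + ⅐ = -380*I*√17/17 + ⅐ = ⅐ - 380*I*√17/17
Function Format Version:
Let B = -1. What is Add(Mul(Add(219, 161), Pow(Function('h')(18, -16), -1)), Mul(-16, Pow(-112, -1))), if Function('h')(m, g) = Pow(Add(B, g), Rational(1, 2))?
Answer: Add(Rational(1, 7), Mul(Rational(-380, 17), I, Pow(17, Rational(1, 2)))) ≈ Add(0.14286, Mul(-92.164, I))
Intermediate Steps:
Function('h')(m, g) = Pow(Add(-1, g), Rational(1, 2))
Add(Mul(Add(219, 161), Pow(Function('h')(18, -16), -1)), Mul(-16, Pow(-112, -1))) = Add(Mul(Add(219, 161), Pow(Pow(Add(-1, -16), Rational(1, 2)), -1)), Mul(-16, Pow(-112, -1))) = Add(Mul(380, Pow(Pow(-17, Rational(1, 2)), -1)), Mul(-16, Rational(-1, 112))) = Add(Mul(380, Pow(Mul(I, Pow(17, Rational(1, 2))), -1)), Rational(1, 7)) = Add(Mul(380, Mul(Rational(-1, 17), I, Pow(17, Rational(1, 2)))), Rational(1, 7)) = Add(Mul(Rational(-380, 17), I, Pow(17, Rational(1, 2))), Rational(1, 7)) = Add(Rational(1, 7), Mul(Rational(-380, 17), I, Pow(17, Rational(1, 2))))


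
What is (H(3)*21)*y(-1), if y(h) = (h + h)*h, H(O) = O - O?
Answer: 0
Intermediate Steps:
H(O) = 0
y(h) = 2*h**2 (y(h) = (2*h)*h = 2*h**2)
(H(3)*21)*y(-1) = (0*21)*(2*(-1)**2) = 0*(2*1) = 0*2 = 0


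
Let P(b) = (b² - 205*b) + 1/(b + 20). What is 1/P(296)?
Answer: 316/8511777 ≈ 3.7125e-5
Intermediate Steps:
P(b) = b² + 1/(20 + b) - 205*b (P(b) = (b² - 205*b) + 1/(20 + b) = b² + 1/(20 + b) - 205*b)
1/P(296) = 1/((1 + 296³ - 4100*296 - 185*296²)/(20 + 296)) = 1/((1 + 25934336 - 1213600 - 185*87616)/316) = 1/((1 + 25934336 - 1213600 - 16208960)/316) = 1/((1/316)*8511777) = 1/(8511777/316) = 316/8511777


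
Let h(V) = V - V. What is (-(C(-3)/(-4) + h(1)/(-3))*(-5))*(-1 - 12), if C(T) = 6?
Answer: 195/2 ≈ 97.500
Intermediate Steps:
h(V) = 0
(-(C(-3)/(-4) + h(1)/(-3))*(-5))*(-1 - 12) = (-(6/(-4) + 0/(-3))*(-5))*(-1 - 12) = (-(6*(-1/4) + 0*(-1/3))*(-5))*(-13) = (-(-3/2 + 0)*(-5))*(-13) = (-1*(-3/2)*(-5))*(-13) = ((3/2)*(-5))*(-13) = -15/2*(-13) = 195/2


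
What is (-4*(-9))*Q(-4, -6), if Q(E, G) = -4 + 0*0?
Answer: -144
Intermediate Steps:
Q(E, G) = -4 (Q(E, G) = -4 + 0 = -4)
(-4*(-9))*Q(-4, -6) = -4*(-9)*(-4) = 36*(-4) = -144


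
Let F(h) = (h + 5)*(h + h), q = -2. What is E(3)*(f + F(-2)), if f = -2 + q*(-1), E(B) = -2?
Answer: 24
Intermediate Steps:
f = 0 (f = -2 - 2*(-1) = -2 + 2 = 0)
F(h) = 2*h*(5 + h) (F(h) = (5 + h)*(2*h) = 2*h*(5 + h))
E(3)*(f + F(-2)) = -2*(0 + 2*(-2)*(5 - 2)) = -2*(0 + 2*(-2)*3) = -2*(0 - 12) = -2*(-12) = 24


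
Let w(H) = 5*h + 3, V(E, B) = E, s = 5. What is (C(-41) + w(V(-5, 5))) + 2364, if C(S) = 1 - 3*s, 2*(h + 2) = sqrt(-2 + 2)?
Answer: 2343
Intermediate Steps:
h = -2 (h = -2 + sqrt(-2 + 2)/2 = -2 + sqrt(0)/2 = -2 + (1/2)*0 = -2 + 0 = -2)
C(S) = -14 (C(S) = 1 - 3*5 = 1 - 15 = -14)
w(H) = -7 (w(H) = 5*(-2) + 3 = -10 + 3 = -7)
(C(-41) + w(V(-5, 5))) + 2364 = (-14 - 7) + 2364 = -21 + 2364 = 2343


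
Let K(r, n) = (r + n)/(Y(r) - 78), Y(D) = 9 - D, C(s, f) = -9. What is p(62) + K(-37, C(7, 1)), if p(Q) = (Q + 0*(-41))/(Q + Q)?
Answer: 31/16 ≈ 1.9375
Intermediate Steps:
K(r, n) = (n + r)/(-69 - r) (K(r, n) = (r + n)/((9 - r) - 78) = (n + r)/(-69 - r))
p(Q) = ½ (p(Q) = (Q + 0)/((2*Q)) = Q*(1/(2*Q)) = ½)
p(62) + K(-37, C(7, 1)) = ½ + (-1*(-9) - 1*(-37))/(69 - 37) = ½ + (9 + 37)/32 = ½ + (1/32)*46 = ½ + 23/16 = 31/16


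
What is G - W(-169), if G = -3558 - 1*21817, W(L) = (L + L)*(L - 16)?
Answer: -87905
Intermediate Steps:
W(L) = 2*L*(-16 + L) (W(L) = (2*L)*(-16 + L) = 2*L*(-16 + L))
G = -25375 (G = -3558 - 21817 = -25375)
G - W(-169) = -25375 - 2*(-169)*(-16 - 169) = -25375 - 2*(-169)*(-185) = -25375 - 1*62530 = -25375 - 62530 = -87905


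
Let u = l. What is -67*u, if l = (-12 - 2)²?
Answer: -13132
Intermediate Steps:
l = 196 (l = (-14)² = 196)
u = 196
-67*u = -67*196 = -13132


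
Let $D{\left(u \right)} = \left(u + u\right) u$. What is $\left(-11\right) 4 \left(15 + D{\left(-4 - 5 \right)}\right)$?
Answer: $-7788$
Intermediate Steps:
$D{\left(u \right)} = 2 u^{2}$ ($D{\left(u \right)} = 2 u u = 2 u^{2}$)
$\left(-11\right) 4 \left(15 + D{\left(-4 - 5 \right)}\right) = \left(-11\right) 4 \left(15 + 2 \left(-4 - 5\right)^{2}\right) = - 44 \left(15 + 2 \left(-9\right)^{2}\right) = - 44 \left(15 + 2 \cdot 81\right) = - 44 \left(15 + 162\right) = \left(-44\right) 177 = -7788$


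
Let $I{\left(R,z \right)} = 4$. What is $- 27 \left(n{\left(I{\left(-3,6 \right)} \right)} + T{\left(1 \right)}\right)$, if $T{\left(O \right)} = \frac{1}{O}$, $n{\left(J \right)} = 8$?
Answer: $-243$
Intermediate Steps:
$- 27 \left(n{\left(I{\left(-3,6 \right)} \right)} + T{\left(1 \right)}\right) = - 27 \left(8 + 1^{-1}\right) = - 27 \left(8 + 1\right) = \left(-27\right) 9 = -243$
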